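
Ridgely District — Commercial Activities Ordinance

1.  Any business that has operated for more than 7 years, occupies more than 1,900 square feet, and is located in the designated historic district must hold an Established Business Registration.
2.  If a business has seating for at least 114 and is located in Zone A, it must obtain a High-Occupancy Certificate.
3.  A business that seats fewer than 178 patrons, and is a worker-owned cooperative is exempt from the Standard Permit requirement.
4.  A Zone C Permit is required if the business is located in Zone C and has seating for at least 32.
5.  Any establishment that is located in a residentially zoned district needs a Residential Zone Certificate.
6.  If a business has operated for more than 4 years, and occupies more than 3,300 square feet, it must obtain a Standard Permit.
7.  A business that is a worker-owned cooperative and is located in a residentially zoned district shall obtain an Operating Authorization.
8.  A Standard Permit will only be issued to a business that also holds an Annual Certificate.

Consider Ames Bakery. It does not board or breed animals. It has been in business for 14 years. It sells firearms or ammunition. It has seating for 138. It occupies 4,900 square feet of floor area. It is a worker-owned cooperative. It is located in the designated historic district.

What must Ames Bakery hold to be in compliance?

Established Business Registration

1. years in business 14 > 7; floor area 4,900 square feet > 1,900 square feet; is located in the designated historic district → Established Business Registration required.
2. seating 138 ≥ 114; is located in the designated historic district (not: is located in Zone A) → High-Occupancy Certificate not required.
3. seating 138 < 178; is a worker-owned cooperative → exempt from Standard Permit.
4. is located in the designated historic district (not: is located in Zone C); seating 138 ≥ 32 → Zone C Permit not required.
5. is located in the designated historic district (not: is located in a residentially zoned district) → Residential Zone Certificate not required.
6. years in business 14 > 4; floor area 4,900 square feet > 3,300 square feet → Standard Permit required.
7. is a worker-owned cooperative; is located in the designated historic district (not: is located in a residentially zoned district) → Operating Authorization not required.
8. Standard Permit is not required → no effect.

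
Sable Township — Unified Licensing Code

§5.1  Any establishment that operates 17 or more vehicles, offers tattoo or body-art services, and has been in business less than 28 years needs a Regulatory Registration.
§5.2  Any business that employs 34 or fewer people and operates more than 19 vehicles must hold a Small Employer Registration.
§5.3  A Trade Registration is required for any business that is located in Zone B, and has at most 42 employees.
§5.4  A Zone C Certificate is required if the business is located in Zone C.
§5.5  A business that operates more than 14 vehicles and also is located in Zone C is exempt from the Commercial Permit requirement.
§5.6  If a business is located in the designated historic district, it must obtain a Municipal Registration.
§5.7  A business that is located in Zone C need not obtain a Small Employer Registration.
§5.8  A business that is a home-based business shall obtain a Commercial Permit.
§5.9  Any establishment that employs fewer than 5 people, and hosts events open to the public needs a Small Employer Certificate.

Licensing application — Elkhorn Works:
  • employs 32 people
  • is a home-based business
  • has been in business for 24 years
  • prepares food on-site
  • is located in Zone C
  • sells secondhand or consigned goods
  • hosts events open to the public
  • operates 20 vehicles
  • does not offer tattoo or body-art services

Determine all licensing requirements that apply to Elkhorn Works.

§5.1 vehicles 20 ≥ 17; does not offer tattoo or body-art services; years in business 24 < 28 → Regulatory Registration not required.
§5.2 employees 32 ≤ 34; vehicles 20 > 19 → Small Employer Registration required.
§5.3 is located in Zone C (not: is located in Zone B); employees 32 ≤ 42 → Trade Registration not required.
§5.4 is located in Zone C → Zone C Certificate required.
§5.5 vehicles 20 > 14; is located in Zone C → exempt from Commercial Permit.
§5.6 is located in Zone C (not: is located in the designated historic district) → Municipal Registration not required.
§5.7 is located in Zone C → exempt from Small Employer Registration.
§5.8 is a home-based business → Commercial Permit required.
§5.9 employees 32 ≥ 5; hosts events open to the public → Small Employer Certificate not required.

Zone C Certificate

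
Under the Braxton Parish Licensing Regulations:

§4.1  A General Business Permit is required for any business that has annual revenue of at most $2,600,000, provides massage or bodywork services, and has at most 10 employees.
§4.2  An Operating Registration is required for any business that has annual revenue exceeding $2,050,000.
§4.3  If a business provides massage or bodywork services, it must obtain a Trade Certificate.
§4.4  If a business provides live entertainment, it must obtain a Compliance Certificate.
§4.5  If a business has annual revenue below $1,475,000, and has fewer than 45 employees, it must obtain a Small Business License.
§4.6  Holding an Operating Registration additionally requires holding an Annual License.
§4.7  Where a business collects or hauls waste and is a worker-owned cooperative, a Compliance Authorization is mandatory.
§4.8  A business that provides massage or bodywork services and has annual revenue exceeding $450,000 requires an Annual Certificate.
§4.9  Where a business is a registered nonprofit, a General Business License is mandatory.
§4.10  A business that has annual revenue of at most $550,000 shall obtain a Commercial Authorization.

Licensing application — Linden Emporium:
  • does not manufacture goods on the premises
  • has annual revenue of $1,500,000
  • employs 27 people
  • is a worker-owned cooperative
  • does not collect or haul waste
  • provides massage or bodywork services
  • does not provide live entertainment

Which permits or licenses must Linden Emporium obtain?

§4.1 revenue $1,500,000 ≤ $2,600,000; provides massage or bodywork services; employees 27 > 10 → General Business Permit not required.
§4.2 revenue $1,500,000 ≤ $2,050,000 → Operating Registration not required.
§4.3 provides massage or bodywork services → Trade Certificate required.
§4.4 does not provide live entertainment → Compliance Certificate not required.
§4.5 revenue $1,500,000 ≥ $1,475,000; employees 27 < 45 → Small Business License not required.
§4.6 Operating Registration is not required → no effect.
§4.7 does not collect or haul waste; is a worker-owned cooperative → Compliance Authorization not required.
§4.8 provides massage or bodywork services; revenue $1,500,000 > $450,000 → Annual Certificate required.
§4.9 is a worker-owned cooperative (not: is a registered nonprofit) → General Business License not required.
§4.10 revenue $1,500,000 > $550,000 → Commercial Authorization not required.

Annual Certificate, Trade Certificate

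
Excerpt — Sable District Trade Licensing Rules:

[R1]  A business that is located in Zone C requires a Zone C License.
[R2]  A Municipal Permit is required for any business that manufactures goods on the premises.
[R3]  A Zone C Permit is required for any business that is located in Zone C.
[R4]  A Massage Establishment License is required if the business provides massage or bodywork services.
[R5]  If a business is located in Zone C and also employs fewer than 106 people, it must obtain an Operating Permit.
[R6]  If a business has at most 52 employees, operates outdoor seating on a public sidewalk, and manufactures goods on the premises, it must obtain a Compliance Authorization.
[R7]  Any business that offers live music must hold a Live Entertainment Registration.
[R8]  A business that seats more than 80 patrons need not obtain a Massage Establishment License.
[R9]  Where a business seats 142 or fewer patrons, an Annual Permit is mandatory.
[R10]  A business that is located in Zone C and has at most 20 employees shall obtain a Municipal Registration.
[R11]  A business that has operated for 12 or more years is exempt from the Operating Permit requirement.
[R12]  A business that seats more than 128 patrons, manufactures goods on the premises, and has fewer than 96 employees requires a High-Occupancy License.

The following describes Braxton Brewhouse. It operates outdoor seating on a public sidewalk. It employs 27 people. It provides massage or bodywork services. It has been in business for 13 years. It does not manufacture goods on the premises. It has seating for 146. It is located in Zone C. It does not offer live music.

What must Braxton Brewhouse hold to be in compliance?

Zone C License, Zone C Permit

[R1] is located in Zone C → Zone C License required.
[R2] does not manufacture goods on the premises → Municipal Permit not required.
[R3] is located in Zone C → Zone C Permit required.
[R4] provides massage or bodywork services → Massage Establishment License required.
[R5] is located in Zone C; employees 27 < 106 → Operating Permit required.
[R6] employees 27 ≤ 52; operates outdoor seating on a public sidewalk; does not manufacture goods on the premises → Compliance Authorization not required.
[R7] does not offer live music → Live Entertainment Registration not required.
[R8] seating 146 > 80 → exempt from Massage Establishment License.
[R9] seating 146 > 142 → Annual Permit not required.
[R10] is located in Zone C; employees 27 > 20 → Municipal Registration not required.
[R11] years in business 13 ≥ 12 → exempt from Operating Permit.
[R12] seating 146 > 128; does not manufacture goods on the premises; employees 27 < 96 → High-Occupancy License not required.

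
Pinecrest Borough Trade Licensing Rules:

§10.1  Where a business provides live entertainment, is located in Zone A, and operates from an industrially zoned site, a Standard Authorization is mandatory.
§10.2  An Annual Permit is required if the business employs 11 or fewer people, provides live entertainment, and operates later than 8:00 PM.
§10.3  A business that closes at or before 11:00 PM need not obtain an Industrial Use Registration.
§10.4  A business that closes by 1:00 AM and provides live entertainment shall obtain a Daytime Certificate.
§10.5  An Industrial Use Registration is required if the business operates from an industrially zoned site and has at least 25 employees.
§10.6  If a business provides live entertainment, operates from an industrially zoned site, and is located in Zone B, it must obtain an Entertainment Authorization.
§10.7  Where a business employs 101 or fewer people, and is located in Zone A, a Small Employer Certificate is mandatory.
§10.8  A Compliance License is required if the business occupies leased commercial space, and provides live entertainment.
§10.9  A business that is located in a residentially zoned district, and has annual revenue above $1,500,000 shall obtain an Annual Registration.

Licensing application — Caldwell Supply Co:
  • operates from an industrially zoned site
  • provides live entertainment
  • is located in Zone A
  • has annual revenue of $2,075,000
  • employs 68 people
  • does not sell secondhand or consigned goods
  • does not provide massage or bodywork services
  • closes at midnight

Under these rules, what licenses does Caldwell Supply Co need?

§10.1 provides live entertainment; is located in Zone A; operates from an industrially zoned site → Standard Authorization required.
§10.2 employees 68 > 11; provides live entertainment; closes midnight, after 8:00 PM → Annual Permit not required.
§10.3 closes midnight, after 11:00 PM → Industrial Use Registration exemption does not apply.
§10.4 closes midnight, at/before 1:00 AM; provides live entertainment → Daytime Certificate required.
§10.5 operates from an industrially zoned site; employees 68 ≥ 25 → Industrial Use Registration required.
§10.6 provides live entertainment; operates from an industrially zoned site; is located in Zone A (not: is located in Zone B) → Entertainment Authorization not required.
§10.7 employees 68 ≤ 101; is located in Zone A → Small Employer Certificate required.
§10.8 operates from an industrially zoned site (not: occupies leased commercial space); provides live entertainment → Compliance License not required.
§10.9 is located in Zone A (not: is located in a residentially zoned district); revenue $2,075,000 > $1,500,000 → Annual Registration not required.

Daytime Certificate, Industrial Use Registration, Small Employer Certificate, Standard Authorization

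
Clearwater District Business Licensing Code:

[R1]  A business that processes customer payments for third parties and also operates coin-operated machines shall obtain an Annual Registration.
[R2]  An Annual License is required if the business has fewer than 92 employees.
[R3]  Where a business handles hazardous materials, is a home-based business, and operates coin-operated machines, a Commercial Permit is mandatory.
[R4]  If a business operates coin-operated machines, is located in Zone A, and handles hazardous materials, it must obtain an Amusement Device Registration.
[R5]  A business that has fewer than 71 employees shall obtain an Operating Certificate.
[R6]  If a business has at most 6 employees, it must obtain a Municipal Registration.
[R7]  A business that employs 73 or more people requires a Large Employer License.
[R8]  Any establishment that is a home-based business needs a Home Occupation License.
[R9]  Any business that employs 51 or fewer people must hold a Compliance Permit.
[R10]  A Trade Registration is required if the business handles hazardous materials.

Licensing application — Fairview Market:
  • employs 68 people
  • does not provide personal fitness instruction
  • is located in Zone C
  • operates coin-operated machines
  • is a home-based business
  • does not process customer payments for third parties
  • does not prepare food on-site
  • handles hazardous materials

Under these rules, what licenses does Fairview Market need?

[R1] does not process customer payments for third parties; operates coin-operated machines → Annual Registration not required.
[R2] employees 68 < 92 → Annual License required.
[R3] handles hazardous materials; is a home-based business; operates coin-operated machines → Commercial Permit required.
[R4] operates coin-operated machines; is located in Zone C (not: is located in Zone A); handles hazardous materials → Amusement Device Registration not required.
[R5] employees 68 < 71 → Operating Certificate required.
[R6] employees 68 > 6 → Municipal Registration not required.
[R7] employees 68 < 73 → Large Employer License not required.
[R8] is a home-based business → Home Occupation License required.
[R9] employees 68 > 51 → Compliance Permit not required.
[R10] handles hazardous materials → Trade Registration required.

Annual License, Commercial Permit, Home Occupation License, Operating Certificate, Trade Registration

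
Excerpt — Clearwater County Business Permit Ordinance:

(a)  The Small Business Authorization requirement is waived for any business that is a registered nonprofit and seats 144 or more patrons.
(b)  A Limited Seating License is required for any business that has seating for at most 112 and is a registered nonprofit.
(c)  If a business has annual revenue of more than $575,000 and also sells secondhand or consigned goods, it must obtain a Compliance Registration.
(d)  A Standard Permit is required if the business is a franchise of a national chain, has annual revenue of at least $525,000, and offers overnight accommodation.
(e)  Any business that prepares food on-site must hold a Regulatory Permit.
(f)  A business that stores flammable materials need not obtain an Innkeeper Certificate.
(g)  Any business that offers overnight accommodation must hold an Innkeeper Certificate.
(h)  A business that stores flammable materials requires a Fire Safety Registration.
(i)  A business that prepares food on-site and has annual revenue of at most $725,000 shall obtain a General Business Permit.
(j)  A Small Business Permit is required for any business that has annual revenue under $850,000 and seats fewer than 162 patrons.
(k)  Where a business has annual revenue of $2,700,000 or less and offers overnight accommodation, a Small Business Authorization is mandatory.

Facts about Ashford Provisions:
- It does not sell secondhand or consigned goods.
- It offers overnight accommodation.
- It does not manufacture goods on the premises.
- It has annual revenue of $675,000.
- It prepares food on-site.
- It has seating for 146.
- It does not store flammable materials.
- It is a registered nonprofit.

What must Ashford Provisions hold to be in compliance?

General Business Permit, Innkeeper Certificate, Regulatory Permit, Small Business Permit

(a) is a registered nonprofit; seating 146 ≥ 144 → exempt from Small Business Authorization.
(b) seating 146 > 112; is a registered nonprofit → Limited Seating License not required.
(c) revenue $675,000 > $575,000; does not sell secondhand or consigned goods → Compliance Registration not required.
(d) is a registered nonprofit (not: is a franchise of a national chain); revenue $675,000 ≥ $525,000; offers overnight accommodation → Standard Permit not required.
(e) prepares food on-site → Regulatory Permit required.
(f) does not store flammable materials → Innkeeper Certificate exemption does not apply.
(g) offers overnight accommodation → Innkeeper Certificate required.
(h) does not store flammable materials → Fire Safety Registration not required.
(i) prepares food on-site; revenue $675,000 ≤ $725,000 → General Business Permit required.
(j) revenue $675,000 < $850,000; seating 146 < 162 → Small Business Permit required.
(k) revenue $675,000 ≤ $2,700,000; offers overnight accommodation → Small Business Authorization required.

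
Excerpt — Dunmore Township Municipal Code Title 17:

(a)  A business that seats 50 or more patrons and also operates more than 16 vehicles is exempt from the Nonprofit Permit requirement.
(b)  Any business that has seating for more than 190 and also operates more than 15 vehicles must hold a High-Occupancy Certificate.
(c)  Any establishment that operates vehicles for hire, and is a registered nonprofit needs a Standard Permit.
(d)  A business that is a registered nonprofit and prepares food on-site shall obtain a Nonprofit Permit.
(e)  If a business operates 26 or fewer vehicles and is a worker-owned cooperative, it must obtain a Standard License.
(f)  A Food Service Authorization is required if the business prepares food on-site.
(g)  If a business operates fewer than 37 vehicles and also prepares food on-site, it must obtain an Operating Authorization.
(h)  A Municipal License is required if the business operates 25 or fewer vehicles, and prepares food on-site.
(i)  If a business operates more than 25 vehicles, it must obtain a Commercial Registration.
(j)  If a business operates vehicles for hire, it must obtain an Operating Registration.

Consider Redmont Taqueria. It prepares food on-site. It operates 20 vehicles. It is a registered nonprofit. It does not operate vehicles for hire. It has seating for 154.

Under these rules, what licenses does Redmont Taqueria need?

Food Service Authorization, Municipal License, Operating Authorization

(a) seating 154 ≥ 50; vehicles 20 > 16 → exempt from Nonprofit Permit.
(b) seating 154 ≤ 190; vehicles 20 > 15 → High-Occupancy Certificate not required.
(c) does not operate vehicles for hire; is a registered nonprofit → Standard Permit not required.
(d) is a registered nonprofit; prepares food on-site → Nonprofit Permit required.
(e) vehicles 20 ≤ 26; is a registered nonprofit (not: is a worker-owned cooperative) → Standard License not required.
(f) prepares food on-site → Food Service Authorization required.
(g) vehicles 20 < 37; prepares food on-site → Operating Authorization required.
(h) vehicles 20 ≤ 25; prepares food on-site → Municipal License required.
(i) vehicles 20 ≤ 25 → Commercial Registration not required.
(j) does not operate vehicles for hire → Operating Registration not required.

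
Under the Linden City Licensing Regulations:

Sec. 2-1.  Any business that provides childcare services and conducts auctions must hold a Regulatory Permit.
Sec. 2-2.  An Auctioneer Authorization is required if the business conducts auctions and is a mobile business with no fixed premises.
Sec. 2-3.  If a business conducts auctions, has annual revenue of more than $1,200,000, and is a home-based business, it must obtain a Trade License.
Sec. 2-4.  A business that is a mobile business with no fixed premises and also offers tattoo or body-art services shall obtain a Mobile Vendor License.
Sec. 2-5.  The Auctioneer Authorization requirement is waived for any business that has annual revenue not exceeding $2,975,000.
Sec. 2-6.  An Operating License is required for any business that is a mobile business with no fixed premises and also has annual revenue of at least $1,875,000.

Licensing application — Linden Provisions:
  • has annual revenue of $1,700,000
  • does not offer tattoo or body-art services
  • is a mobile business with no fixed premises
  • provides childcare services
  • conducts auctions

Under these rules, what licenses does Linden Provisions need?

Regulatory Permit

Sec. 2-1. provides childcare services; conducts auctions → Regulatory Permit required.
Sec. 2-2. conducts auctions; is a mobile business with no fixed premises → Auctioneer Authorization required.
Sec. 2-3. conducts auctions; revenue $1,700,000 > $1,200,000; is a mobile business with no fixed premises (not: is a home-based business) → Trade License not required.
Sec. 2-4. is a mobile business with no fixed premises; does not offer tattoo or body-art services → Mobile Vendor License not required.
Sec. 2-5. revenue $1,700,000 ≤ $2,975,000 → exempt from Auctioneer Authorization.
Sec. 2-6. is a mobile business with no fixed premises; revenue $1,700,000 < $1,875,000 → Operating License not required.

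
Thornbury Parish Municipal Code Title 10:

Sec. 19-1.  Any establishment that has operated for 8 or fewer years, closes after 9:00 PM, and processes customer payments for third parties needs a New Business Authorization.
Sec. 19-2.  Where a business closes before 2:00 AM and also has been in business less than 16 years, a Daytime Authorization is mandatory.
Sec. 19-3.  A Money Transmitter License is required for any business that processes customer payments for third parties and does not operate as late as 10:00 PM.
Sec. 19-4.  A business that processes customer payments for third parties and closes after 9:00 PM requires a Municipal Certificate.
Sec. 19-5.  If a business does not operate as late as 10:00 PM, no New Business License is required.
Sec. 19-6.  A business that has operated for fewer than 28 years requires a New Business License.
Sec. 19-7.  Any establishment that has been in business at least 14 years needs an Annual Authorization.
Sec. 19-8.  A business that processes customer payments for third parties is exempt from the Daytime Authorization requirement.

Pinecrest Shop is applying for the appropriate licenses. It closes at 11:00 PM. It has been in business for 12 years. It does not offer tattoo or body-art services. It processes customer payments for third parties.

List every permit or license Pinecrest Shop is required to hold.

Municipal Certificate, New Business License

Sec. 19-1. years in business 12 > 8; closes 11:00 PM, after 9:00 PM; processes customer payments for third parties → New Business Authorization not required.
Sec. 19-2. closes 11:00 PM, at/before 2:00 AM; years in business 12 < 16 → Daytime Authorization required.
Sec. 19-3. processes customer payments for third parties; closes 11:00 PM, after 10:00 PM → Money Transmitter License not required.
Sec. 19-4. processes customer payments for third parties; closes 11:00 PM, after 9:00 PM → Municipal Certificate required.
Sec. 19-5. closes 11:00 PM, after 10:00 PM → New Business License exemption does not apply.
Sec. 19-6. years in business 12 < 28 → New Business License required.
Sec. 19-7. years in business 12 < 14 → Annual Authorization not required.
Sec. 19-8. processes customer payments for third parties → exempt from Daytime Authorization.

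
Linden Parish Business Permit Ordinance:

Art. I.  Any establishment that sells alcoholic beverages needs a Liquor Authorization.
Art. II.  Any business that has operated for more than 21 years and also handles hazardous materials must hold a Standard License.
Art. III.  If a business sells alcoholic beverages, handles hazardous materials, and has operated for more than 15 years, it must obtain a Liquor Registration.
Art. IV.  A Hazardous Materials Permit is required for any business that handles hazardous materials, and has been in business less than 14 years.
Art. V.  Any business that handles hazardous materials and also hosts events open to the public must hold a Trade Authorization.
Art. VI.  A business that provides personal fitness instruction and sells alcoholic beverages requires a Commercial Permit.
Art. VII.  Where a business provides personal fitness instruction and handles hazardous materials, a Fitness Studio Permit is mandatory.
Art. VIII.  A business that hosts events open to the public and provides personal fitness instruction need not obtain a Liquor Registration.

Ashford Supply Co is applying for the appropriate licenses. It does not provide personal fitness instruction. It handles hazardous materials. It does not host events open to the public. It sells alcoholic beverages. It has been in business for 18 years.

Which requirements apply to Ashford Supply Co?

Art. I. sells alcoholic beverages → Liquor Authorization required.
Art. II. years in business 18 ≤ 21; handles hazardous materials → Standard License not required.
Art. III. sells alcoholic beverages; handles hazardous materials; years in business 18 > 15 → Liquor Registration required.
Art. IV. handles hazardous materials; years in business 18 ≥ 14 → Hazardous Materials Permit not required.
Art. V. handles hazardous materials; does not host events open to the public → Trade Authorization not required.
Art. VI. does not provide personal fitness instruction; sells alcoholic beverages → Commercial Permit not required.
Art. VII. does not provide personal fitness instruction; handles hazardous materials → Fitness Studio Permit not required.
Art. VIII. does not host events open to the public; does not provide personal fitness instruction → Liquor Registration exemption does not apply.

Liquor Authorization, Liquor Registration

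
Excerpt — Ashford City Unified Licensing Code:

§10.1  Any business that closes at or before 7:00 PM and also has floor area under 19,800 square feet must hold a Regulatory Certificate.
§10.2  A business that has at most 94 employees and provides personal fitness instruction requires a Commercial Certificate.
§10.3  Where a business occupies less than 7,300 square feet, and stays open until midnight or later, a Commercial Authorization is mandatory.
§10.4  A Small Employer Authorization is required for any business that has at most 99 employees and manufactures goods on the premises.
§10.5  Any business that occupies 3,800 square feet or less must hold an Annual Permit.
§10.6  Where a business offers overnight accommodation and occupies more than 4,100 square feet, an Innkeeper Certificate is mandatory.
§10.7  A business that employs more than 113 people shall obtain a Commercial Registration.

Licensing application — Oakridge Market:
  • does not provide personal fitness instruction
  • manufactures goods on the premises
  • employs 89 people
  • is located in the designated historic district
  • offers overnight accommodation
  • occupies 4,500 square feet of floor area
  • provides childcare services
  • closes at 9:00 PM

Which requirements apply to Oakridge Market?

Innkeeper Certificate, Small Employer Authorization

§10.1 closes 9:00 PM, after 7:00 PM; floor area 4,500 square feet < 19,800 square feet → Regulatory Certificate not required.
§10.2 employees 89 ≤ 94; does not provide personal fitness instruction → Commercial Certificate not required.
§10.3 floor area 4,500 square feet < 7,300 square feet; closes 9:00 PM, at/before midnight → Commercial Authorization not required.
§10.4 employees 89 ≤ 99; manufactures goods on the premises → Small Employer Authorization required.
§10.5 floor area 4,500 square feet > 3,800 square feet → Annual Permit not required.
§10.6 offers overnight accommodation; floor area 4,500 square feet > 4,100 square feet → Innkeeper Certificate required.
§10.7 employees 89 ≤ 113 → Commercial Registration not required.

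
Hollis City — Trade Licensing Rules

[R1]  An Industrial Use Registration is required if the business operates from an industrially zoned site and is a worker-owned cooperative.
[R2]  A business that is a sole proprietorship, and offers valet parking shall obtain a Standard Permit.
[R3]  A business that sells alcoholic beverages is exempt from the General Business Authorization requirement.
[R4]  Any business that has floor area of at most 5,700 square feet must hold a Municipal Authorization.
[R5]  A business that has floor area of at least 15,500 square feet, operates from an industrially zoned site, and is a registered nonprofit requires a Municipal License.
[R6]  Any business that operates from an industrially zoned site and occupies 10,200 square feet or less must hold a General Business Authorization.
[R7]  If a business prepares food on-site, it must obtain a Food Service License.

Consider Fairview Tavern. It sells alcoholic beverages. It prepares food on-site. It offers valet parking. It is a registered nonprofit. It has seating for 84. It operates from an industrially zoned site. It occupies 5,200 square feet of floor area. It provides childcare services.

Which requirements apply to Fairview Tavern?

Food Service License, Municipal Authorization

[R1] operates from an industrially zoned site; is a registered nonprofit (not: is a worker-owned cooperative) → Industrial Use Registration not required.
[R2] is a registered nonprofit (not: is a sole proprietorship); offers valet parking → Standard Permit not required.
[R3] sells alcoholic beverages → exempt from General Business Authorization.
[R4] floor area 5,200 square feet ≤ 5,700 square feet → Municipal Authorization required.
[R5] floor area 5,200 square feet < 15,500 square feet; operates from an industrially zoned site; is a registered nonprofit → Municipal License not required.
[R6] operates from an industrially zoned site; floor area 5,200 square feet ≤ 10,200 square feet → General Business Authorization required.
[R7] prepares food on-site → Food Service License required.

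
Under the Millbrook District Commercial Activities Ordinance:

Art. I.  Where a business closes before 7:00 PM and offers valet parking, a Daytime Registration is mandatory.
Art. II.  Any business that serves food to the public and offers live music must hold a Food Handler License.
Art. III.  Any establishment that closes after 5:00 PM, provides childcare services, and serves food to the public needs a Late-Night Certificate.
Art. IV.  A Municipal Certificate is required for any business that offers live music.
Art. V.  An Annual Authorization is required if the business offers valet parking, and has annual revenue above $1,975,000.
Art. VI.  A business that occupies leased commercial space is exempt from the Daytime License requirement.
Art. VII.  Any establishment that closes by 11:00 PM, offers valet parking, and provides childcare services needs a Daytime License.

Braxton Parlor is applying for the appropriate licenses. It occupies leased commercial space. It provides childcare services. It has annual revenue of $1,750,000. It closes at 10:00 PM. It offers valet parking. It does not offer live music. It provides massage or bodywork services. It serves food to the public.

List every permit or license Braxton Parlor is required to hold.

Art. I. closes 10:00 PM, after 7:00 PM; offers valet parking → Daytime Registration not required.
Art. II. serves food to the public; does not offer live music → Food Handler License not required.
Art. III. closes 10:00 PM, after 5:00 PM; provides childcare services; serves food to the public → Late-Night Certificate required.
Art. IV. does not offer live music → Municipal Certificate not required.
Art. V. offers valet parking; revenue $1,750,000 ≤ $1,975,000 → Annual Authorization not required.
Art. VI. occupies leased commercial space → exempt from Daytime License.
Art. VII. closes 10:00 PM, at/before 11:00 PM; offers valet parking; provides childcare services → Daytime License required.

Late-Night Certificate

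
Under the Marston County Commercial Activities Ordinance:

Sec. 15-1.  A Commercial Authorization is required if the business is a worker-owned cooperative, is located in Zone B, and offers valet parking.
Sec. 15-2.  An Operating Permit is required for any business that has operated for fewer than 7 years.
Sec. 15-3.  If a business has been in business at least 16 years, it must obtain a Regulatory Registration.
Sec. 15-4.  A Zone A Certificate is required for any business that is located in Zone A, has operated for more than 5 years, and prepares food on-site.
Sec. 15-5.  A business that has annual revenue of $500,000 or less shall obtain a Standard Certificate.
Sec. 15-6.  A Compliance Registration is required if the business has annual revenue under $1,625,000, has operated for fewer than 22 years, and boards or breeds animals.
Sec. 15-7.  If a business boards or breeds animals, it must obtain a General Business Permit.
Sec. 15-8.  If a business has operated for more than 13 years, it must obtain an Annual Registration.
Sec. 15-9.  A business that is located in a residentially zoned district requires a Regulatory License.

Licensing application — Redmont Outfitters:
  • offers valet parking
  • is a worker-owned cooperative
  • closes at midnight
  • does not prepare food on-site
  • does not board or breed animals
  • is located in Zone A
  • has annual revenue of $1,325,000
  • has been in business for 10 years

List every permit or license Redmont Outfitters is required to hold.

Sec. 15-1. is a worker-owned cooperative; is located in Zone A (not: is located in Zone B); offers valet parking → Commercial Authorization not required.
Sec. 15-2. years in business 10 ≥ 7 → Operating Permit not required.
Sec. 15-3. years in business 10 < 16 → Regulatory Registration not required.
Sec. 15-4. is located in Zone A; years in business 10 > 5; does not prepare food on-site → Zone A Certificate not required.
Sec. 15-5. revenue $1,325,000 > $500,000 → Standard Certificate not required.
Sec. 15-6. revenue $1,325,000 < $1,625,000; years in business 10 < 22; does not board or breed animals → Compliance Registration not required.
Sec. 15-7. does not board or breed animals → General Business Permit not required.
Sec. 15-8. years in business 10 ≤ 13 → Annual Registration not required.
Sec. 15-9. is located in Zone A (not: is located in a residentially zoned district) → Regulatory License not required.

None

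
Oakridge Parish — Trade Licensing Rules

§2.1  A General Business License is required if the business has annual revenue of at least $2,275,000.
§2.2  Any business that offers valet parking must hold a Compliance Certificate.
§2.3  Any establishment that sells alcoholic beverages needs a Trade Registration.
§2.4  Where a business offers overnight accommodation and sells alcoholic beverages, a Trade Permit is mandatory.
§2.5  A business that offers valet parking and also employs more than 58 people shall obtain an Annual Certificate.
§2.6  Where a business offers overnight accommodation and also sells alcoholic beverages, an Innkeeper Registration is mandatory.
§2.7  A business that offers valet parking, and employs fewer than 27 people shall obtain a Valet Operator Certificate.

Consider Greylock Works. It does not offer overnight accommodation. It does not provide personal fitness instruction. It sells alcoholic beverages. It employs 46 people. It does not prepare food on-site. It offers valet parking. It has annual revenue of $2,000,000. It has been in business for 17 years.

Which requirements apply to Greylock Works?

Compliance Certificate, Trade Registration

§2.1 revenue $2,000,000 < $2,275,000 → General Business License not required.
§2.2 offers valet parking → Compliance Certificate required.
§2.3 sells alcoholic beverages → Trade Registration required.
§2.4 does not offer overnight accommodation; sells alcoholic beverages → Trade Permit not required.
§2.5 offers valet parking; employees 46 ≤ 58 → Annual Certificate not required.
§2.6 does not offer overnight accommodation; sells alcoholic beverages → Innkeeper Registration not required.
§2.7 offers valet parking; employees 46 ≥ 27 → Valet Operator Certificate not required.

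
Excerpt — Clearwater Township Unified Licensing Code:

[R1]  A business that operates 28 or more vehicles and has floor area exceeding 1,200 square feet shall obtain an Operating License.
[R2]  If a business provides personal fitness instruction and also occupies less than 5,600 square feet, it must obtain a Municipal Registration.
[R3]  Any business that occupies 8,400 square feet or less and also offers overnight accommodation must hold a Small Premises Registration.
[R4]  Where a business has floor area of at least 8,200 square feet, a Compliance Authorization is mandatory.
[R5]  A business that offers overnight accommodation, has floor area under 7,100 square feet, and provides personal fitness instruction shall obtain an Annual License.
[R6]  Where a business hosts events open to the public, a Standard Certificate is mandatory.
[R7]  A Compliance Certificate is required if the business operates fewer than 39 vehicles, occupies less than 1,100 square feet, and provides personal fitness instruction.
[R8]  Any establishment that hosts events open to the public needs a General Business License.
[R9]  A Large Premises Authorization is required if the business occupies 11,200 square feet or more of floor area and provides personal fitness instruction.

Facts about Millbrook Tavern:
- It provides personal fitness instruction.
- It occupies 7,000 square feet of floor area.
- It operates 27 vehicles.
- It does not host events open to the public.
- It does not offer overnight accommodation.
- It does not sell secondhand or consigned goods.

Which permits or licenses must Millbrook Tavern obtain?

[R1] vehicles 27 < 28; floor area 7,000 square feet > 1,200 square feet → Operating License not required.
[R2] provides personal fitness instruction; floor area 7,000 square feet ≥ 5,600 square feet → Municipal Registration not required.
[R3] floor area 7,000 square feet ≤ 8,400 square feet; does not offer overnight accommodation → Small Premises Registration not required.
[R4] floor area 7,000 square feet < 8,200 square feet → Compliance Authorization not required.
[R5] does not offer overnight accommodation; floor area 7,000 square feet < 7,100 square feet; provides personal fitness instruction → Annual License not required.
[R6] does not host events open to the public → Standard Certificate not required.
[R7] vehicles 27 < 39; floor area 7,000 square feet ≥ 1,100 square feet; provides personal fitness instruction → Compliance Certificate not required.
[R8] does not host events open to the public → General Business License not required.
[R9] floor area 7,000 square feet < 11,200 square feet; provides personal fitness instruction → Large Premises Authorization not required.

None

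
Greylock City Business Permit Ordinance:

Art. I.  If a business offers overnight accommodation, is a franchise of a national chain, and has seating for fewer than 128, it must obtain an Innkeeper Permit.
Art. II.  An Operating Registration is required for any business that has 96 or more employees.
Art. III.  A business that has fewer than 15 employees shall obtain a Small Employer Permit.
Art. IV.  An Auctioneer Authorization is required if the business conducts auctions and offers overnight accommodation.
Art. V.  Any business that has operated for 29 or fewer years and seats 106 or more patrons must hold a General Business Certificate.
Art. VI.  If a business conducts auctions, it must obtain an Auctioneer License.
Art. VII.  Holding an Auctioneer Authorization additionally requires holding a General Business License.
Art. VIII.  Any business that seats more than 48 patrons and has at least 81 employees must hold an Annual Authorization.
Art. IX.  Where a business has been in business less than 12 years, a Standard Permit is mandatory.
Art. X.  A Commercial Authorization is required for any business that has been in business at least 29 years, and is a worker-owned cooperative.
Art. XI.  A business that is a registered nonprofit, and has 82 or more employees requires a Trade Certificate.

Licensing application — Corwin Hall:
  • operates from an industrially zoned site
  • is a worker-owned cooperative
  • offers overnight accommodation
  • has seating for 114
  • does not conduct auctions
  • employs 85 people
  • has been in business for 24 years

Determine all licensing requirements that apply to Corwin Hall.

Annual Authorization, General Business Certificate

Art. I. offers overnight accommodation; is a worker-owned cooperative (not: is a franchise of a national chain); seating 114 < 128 → Innkeeper Permit not required.
Art. II. employees 85 < 96 → Operating Registration not required.
Art. III. employees 85 ≥ 15 → Small Employer Permit not required.
Art. IV. does not conduct auctions; offers overnight accommodation → Auctioneer Authorization not required.
Art. V. years in business 24 ≤ 29; seating 114 ≥ 106 → General Business Certificate required.
Art. VI. does not conduct auctions → Auctioneer License not required.
Art. VII. Auctioneer Authorization is not required → no effect.
Art. VIII. seating 114 > 48; employees 85 ≥ 81 → Annual Authorization required.
Art. IX. years in business 24 ≥ 12 → Standard Permit not required.
Art. X. years in business 24 < 29; is a worker-owned cooperative → Commercial Authorization not required.
Art. XI. is a worker-owned cooperative (not: is a registered nonprofit); employees 85 ≥ 82 → Trade Certificate not required.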